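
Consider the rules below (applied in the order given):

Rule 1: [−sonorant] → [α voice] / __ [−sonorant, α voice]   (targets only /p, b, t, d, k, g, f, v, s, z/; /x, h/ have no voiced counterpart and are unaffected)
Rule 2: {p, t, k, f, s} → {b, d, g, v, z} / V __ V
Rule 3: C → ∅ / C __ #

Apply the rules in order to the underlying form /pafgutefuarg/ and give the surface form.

Rule 1 (regressive voicing assimilation): /f/ precedes the voiced obstruent /g/, so it voices to [v] by assimilation. /pafgutefuarg/ → pavgutefuarg.
Rule 2 (intervocalic voicing): /t/ is a voiceless obstruent between vowels /u/ and /e/, so it voices to [d]. /f/ is a voiceless obstruent between vowels /e/ and /u/, so it voices to [v]. /pavgutefuarg/ → pavgudevuarg.
Rule 3 (final cluster simplification): /g/ is the second consonant of a word-final cluster /rg/, so it deletes. /pavgudevuarg/ → pavgudevuar.

pavgudevuar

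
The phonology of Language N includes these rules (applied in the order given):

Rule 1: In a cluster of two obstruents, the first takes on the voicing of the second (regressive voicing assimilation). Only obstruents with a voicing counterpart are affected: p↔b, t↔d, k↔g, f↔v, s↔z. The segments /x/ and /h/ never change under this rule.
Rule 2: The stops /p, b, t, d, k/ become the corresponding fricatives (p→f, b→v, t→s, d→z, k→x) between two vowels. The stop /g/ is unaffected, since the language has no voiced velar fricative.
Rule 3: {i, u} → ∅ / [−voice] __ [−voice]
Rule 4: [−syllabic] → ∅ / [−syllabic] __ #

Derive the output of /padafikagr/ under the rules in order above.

Rule 1 (regressive voicing assimilation): no segment meets the environment; /padafikagr/ is unchanged.
Rule 2 (intervocalic spirantization): /d/ is a stop between vowels /a/ and /a/, so it spirantizes to the fricative [z]. /k/ is a stop between vowels /i/ and /a/, so it spirantizes to the fricative [x]. /padafikagr/ → pazafixagr.
Rule 3 (high vowel syncope): /i/ is a high vowel flanked by voiceless consonants /f/ and /x/, so it deletes. /pazafixagr/ → pazafxagr.
Rule 4 (final cluster simplification): /r/ is the second consonant of a word-final cluster /gr/, so it deletes. /pazafxagr/ → pazafxag.

pazafxag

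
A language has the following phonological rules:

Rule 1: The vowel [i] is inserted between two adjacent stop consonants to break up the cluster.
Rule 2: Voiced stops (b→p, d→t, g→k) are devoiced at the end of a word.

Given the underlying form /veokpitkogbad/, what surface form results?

Rule 1 (stop-cluster i-epenthesis): /k/ and /p/ form a stop–stop cluster, so [i] is inserted between them. /t/ and /k/ form a stop–stop cluster, so [i] is inserted between them. /g/ and /b/ form a stop–stop cluster, so [i] is inserted between them. /veokpitkogbad/ → veokipitikogibad.
Rule 2 (final devoicing): /d/ is a voiced stop in word-final position, so it devoices to [t]. /veokipitikogibad/ → veokipitikogibat.

veokipitikogibat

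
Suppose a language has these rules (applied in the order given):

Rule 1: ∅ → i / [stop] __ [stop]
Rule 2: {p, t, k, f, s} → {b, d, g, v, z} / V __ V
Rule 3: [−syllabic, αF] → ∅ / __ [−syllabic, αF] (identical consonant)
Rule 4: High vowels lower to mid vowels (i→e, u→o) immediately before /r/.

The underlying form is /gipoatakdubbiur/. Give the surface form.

Rule 1 (stop-cluster i-epenthesis): /k/ and /d/ form a stop–stop cluster, so [i] is inserted between them. /b/ and /b/ form a stop–stop cluster, so [i] is inserted between them. /gipoatakdubbiur/ → gipoatakidubibiur.
Rule 2 (intervocalic voicing): /p/ is a voiceless obstruent between vowels /i/ and /o/, so it voices to [b]. /t/ is a voiceless obstruent between vowels /a/ and /a/, so it voices to [d]. /k/ is a voiceless obstruent between vowels /a/ and /i/, so it voices to [g]. /gipoatakidubibiur/ → giboadagidubibiur.
Rule 3 (degemination): no segment meets the environment; /giboadagidubibiur/ is unchanged.
Rule 4 (pre-rhotic lowering): /u/ is a high vowel immediately before /r/, so it lowers to [o]. /giboadagidubibiur/ → giboadagidubibior.

giboadagidubibior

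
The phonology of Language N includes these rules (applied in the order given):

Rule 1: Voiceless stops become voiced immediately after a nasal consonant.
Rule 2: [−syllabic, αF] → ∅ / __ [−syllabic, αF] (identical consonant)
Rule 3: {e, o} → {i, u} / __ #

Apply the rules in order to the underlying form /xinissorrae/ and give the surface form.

Rule 1 (post-nasal voicing): no segment meets the environment; /xinissorrae/ is unchanged.
Rule 2 (degemination): /ss/ is a geminate; the first /s/ deletes. /rr/ is a geminate; the first /r/ deletes. /xinissorrae/ → xinisorae.
Rule 3 (final vowel raising): /e/ is a mid vowel in word-final position, so it raises to [i]. /xinisorae/ → xinisorai.

xinisorai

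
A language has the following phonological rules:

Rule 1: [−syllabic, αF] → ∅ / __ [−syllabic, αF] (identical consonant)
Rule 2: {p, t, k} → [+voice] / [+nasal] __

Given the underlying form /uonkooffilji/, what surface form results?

Rule 1 (degemination): /ff/ is a geminate; the first /f/ deletes. /uonkooffilji/ → uonkoofilji.
Rule 2 (post-nasal voicing): /k/ is a voiceless stop immediately after the nasal /n/, so it voices to [g]. /uonkoofilji/ → uongoofilji.

uongoofilji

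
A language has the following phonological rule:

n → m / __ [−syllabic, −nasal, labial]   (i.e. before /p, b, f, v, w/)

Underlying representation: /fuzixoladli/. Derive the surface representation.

fuzixoladli

No segment of /fuzixoladli/ meets the structural description of the rule, so the form surfaces unchanged.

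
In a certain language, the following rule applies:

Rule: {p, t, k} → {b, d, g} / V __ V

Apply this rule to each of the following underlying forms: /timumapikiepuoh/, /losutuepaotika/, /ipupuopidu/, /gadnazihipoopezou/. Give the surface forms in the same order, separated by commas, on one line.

/timumapikiepuoh/: /p/ is a voiceless stop between vowels /a/ and /i/, so it voices to [b]. /k/ is a voiceless stop between vowels /i/ and /i/, so it voices to [g]. /p/ is a voiceless stop between vowels /e/ and /u/, so it voices to [b]. → [timumabigiebuoh].
/losutuepaotika/: /t/ is a voiceless stop between vowels /u/ and /u/, so it voices to [d]. /p/ is a voiceless stop between vowels /e/ and /a/, so it voices to [b]. /t/ is a voiceless stop between vowels /o/ and /i/, so it voices to [d]. /k/ is a voiceless stop between vowels /i/ and /a/, so it voices to [g]. → [losuduebaodiga].
/ipupuopidu/: /p/ is a voiceless stop between vowels /i/ and /u/, so it voices to [b]. /p/ is a voiceless stop between vowels /u/ and /u/, so it voices to [b]. /p/ is a voiceless stop between vowels /o/ and /i/, so it voices to [b]. → [ibubuobidu].
/gadnazihipoopezou/: /p/ is a voiceless stop between vowels /i/ and /o/, so it voices to [b]. /p/ is a voiceless stop between vowels /o/ and /e/, so it voices to [b]. → [gadnazihiboobezou].

timumabigiebuoh, losuduebaodiga, ibubuobidu, gadnazihiboobezou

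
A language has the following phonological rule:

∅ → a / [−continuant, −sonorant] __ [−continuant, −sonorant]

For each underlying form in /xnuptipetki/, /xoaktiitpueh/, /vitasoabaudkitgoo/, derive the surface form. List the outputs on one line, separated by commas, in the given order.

/xnuptipetki/: /p/ and /t/ form a stop–stop cluster, so [a] is inserted between them. /t/ and /k/ form a stop–stop cluster, so [a] is inserted between them. → [xnupatipetaki].
/xoaktiitpueh/: /k/ and /t/ form a stop–stop cluster, so [a] is inserted between them. /t/ and /p/ form a stop–stop cluster, so [a] is inserted between them. → [xoakatiitapueh].
/vitasoabaudkitgoo/: /d/ and /k/ form a stop–stop cluster, so [a] is inserted between them. /t/ and /g/ form a stop–stop cluster, so [a] is inserted between them. → [vitasoabaudakitagoo].

xnupatipetaki, xoakatiitapueh, vitasoabaudakitagoo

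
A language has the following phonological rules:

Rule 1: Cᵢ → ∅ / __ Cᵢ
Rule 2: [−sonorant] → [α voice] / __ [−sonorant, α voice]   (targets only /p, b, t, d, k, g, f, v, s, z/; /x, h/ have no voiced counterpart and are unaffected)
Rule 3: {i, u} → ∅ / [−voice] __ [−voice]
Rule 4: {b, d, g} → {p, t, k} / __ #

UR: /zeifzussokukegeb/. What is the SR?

zeivzusokkegep

Rule 1 (degemination): /ss/ is a geminate; the first /s/ deletes. /zeifzussokukegeb/ → zeifzusokukegeb.
Rule 2 (regressive voicing assimilation): /f/ precedes the voiced obstruent /z/, so it voices to [v] by assimilation. /zeifzusokukegeb/ → zeivzusokukegeb.
Rule 3 (high vowel syncope): /u/ is a high vowel flanked by voiceless consonants /k/ and /k/, so it deletes. /zeivzusokukegeb/ → zeivzusokkegeb.
Rule 4 (final devoicing): /b/ is a voiced stop in word-final position, so it devoices to [p]. /zeivzusokkegeb/ → zeivzusokkegep.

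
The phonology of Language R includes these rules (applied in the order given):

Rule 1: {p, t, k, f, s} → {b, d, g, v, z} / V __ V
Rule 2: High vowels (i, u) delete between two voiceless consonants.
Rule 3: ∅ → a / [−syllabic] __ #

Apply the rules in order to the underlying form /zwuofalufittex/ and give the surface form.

Rule 1 (intervocalic voicing): /f/ is a voiceless obstruent between vowels /o/ and /a/, so it voices to [v]. /f/ is a voiceless obstruent between vowels /u/ and /i/, so it voices to [v]. /zwuofalufittex/ → zwuovaluvittex.
Rule 2 (high vowel syncope): no segment meets the environment; /zwuovaluvittex/ is unchanged.
Rule 3 (final a-epenthesis): the form ends in the consonant /x/, so [a] is inserted word-finally. /zwuovaluvittex/ → zwuovaluvittexa.

zwuovaluvittexa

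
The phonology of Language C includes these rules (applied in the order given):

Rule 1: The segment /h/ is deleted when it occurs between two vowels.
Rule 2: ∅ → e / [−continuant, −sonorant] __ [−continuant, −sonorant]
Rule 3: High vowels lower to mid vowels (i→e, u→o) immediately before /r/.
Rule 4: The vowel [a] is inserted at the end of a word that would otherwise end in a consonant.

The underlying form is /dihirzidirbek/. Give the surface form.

dierziderbeka

Rule 1 (intervocalic h-deletion): /h/ occurs between vowels /i/ and /i/, so it deletes. /dihirzidirbek/ → diirzidirbek.
Rule 2 (stop-cluster e-epenthesis): no segment meets the environment; /diirzidirbek/ is unchanged.
Rule 3 (pre-rhotic lowering): /i/ is a high vowel immediately before /r/, so it lowers to [e]. /i/ is a high vowel immediately before /r/, so it lowers to [e]. /diirzidirbek/ → dierziderbek.
Rule 4 (final a-epenthesis): the form ends in the consonant /k/, so [a] is inserted word-finally. /dierziderbek/ → dierziderbeka.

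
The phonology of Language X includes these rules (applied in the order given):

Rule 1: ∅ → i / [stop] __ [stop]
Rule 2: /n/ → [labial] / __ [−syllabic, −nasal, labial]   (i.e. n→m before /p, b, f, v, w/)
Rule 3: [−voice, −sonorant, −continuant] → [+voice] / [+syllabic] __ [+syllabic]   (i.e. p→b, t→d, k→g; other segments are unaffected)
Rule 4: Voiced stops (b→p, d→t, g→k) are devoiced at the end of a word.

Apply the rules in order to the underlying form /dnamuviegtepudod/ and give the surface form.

dnamuviegidebudot

Rule 1 (stop-cluster i-epenthesis): /g/ and /t/ form a stop–stop cluster, so [i] is inserted between them. /dnamuviegtepudod/ → dnamuviegitepudod.
Rule 2 (nasal place assimilation): no segment meets the environment; /dnamuviegitepudod/ is unchanged.
Rule 3 (intervocalic voicing): /t/ is a voiceless stop between vowels /i/ and /e/, so it voices to [d]. /p/ is a voiceless stop between vowels /e/ and /u/, so it voices to [b]. /dnamuviegitepudod/ → dnamuviegidebudod.
Rule 4 (final devoicing): /d/ is a voiced stop in word-final position, so it devoices to [t]. /dnamuviegidebudod/ → dnamuviegidebudot.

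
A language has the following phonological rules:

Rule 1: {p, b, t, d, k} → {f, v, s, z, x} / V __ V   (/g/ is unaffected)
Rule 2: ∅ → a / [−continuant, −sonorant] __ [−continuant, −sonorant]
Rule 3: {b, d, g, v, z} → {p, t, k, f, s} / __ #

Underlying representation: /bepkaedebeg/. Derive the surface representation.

bepakaezevek

Rule 1 (intervocalic spirantization): /d/ is a stop between vowels /e/ and /e/, so it spirantizes to the fricative [z]. /b/ is a stop between vowels /e/ and /e/, so it spirantizes to the fricative [v]. /bepkaedebeg/ → bepkaezeveg.
Rule 2 (stop-cluster a-epenthesis): /p/ and /k/ form a stop–stop cluster, so [a] is inserted between them. /bepkaezeveg/ → bepakaezeveg.
Rule 3 (final devoicing): /g/ is a voiced obstruent in word-final position, so it devoices to [k]. /bepakaezeveg/ → bepakaezevek.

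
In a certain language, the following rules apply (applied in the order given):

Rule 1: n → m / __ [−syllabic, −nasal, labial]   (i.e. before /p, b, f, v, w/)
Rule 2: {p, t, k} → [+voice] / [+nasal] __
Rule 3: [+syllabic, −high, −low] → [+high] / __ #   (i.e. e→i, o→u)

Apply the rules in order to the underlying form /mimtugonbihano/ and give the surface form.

mimdugombihanu

Rule 1 (nasal place assimilation): /n/ precedes the labial consonant /b/, so it assimilates in place to [m]. /mimtugonbihano/ → mimtugombihano.
Rule 2 (post-nasal voicing): /t/ is a voiceless stop immediately after the nasal /m/, so it voices to [d]. /mimtugombihano/ → mimdugombihano.
Rule 3 (final vowel raising): /o/ is a mid vowel in word-final position, so it raises to [u]. /mimdugombihano/ → mimdugombihanu.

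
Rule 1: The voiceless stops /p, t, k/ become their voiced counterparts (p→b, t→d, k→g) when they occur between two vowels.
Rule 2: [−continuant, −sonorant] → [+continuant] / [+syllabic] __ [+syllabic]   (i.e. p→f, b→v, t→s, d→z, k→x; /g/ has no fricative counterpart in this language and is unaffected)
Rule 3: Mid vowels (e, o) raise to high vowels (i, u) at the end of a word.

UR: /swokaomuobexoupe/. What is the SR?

Rule 1 (intervocalic voicing): /k/ is a voiceless stop between vowels /o/ and /a/, so it voices to [g]. /p/ is a voiceless stop between vowels /u/ and /e/, so it voices to [b]. /swokaomuobexoupe/ → swogaomuobexoube.
Rule 2 (intervocalic spirantization): /b/ is a stop between vowels /o/ and /e/, so it spirantizes to the fricative [v]. /b/ is a stop between vowels /u/ and /e/, so it spirantizes to the fricative [v]. /swogaomuobexoube/ → swogaomuovexouve.
Rule 3 (final vowel raising): /e/ is a mid vowel in word-final position, so it raises to [i]. /swogaomuovexouve/ → swogaomuovexouvi.

swogaomuovexouvi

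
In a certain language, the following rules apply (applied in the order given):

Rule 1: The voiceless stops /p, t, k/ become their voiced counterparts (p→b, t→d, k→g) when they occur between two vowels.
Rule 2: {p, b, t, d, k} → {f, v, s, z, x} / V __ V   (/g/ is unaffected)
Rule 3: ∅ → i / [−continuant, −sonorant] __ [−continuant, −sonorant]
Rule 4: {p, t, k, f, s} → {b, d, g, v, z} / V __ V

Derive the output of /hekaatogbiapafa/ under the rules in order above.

Rule 1 (intervocalic voicing): /k/ is a voiceless stop between vowels /e/ and /a/, so it voices to [g]. /t/ is a voiceless stop between vowels /a/ and /o/, so it voices to [d]. /p/ is a voiceless stop between vowels /a/ and /a/, so it voices to [b]. /hekaatogbiapafa/ → hegaadogbiabafa.
Rule 2 (intervocalic spirantization): /d/ is a stop between vowels /a/ and /o/, so it spirantizes to the fricative [z]. /b/ is a stop between vowels /a/ and /a/, so it spirantizes to the fricative [v]. /hegaadogbiabafa/ → hegaazogbiavafa.
Rule 3 (stop-cluster i-epenthesis): /g/ and /b/ form a stop–stop cluster, so [i] is inserted between them. /hegaazogbiavafa/ → hegaazogibiavafa.
Rule 4 (intervocalic voicing): /f/ is a voiceless obstruent between vowels /a/ and /a/, so it voices to [v]. /hegaazogibiavafa/ → hegaazogibiavava.

hegaazogibiavava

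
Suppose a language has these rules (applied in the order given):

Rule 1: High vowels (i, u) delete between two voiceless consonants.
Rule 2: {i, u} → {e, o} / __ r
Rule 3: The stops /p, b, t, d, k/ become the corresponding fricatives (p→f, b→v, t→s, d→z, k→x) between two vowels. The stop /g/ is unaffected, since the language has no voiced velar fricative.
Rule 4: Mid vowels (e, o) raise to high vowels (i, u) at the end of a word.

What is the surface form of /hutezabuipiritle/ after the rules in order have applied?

Rule 1 (high vowel syncope): /u/ is a high vowel flanked by voiceless consonants /h/ and /t/, so it deletes. /hutezabuipiritle/ → htezabuipiritle.
Rule 2 (pre-rhotic lowering): /i/ is a high vowel immediately before /r/, so it lowers to [e]. /htezabuipiritle/ → htezabuiperitle.
Rule 3 (intervocalic spirantization): /b/ is a stop between vowels /a/ and /u/, so it spirantizes to the fricative [v]. /p/ is a stop between vowels /i/ and /e/, so it spirantizes to the fricative [f]. /htezabuiperitle/ → htezavuiferitle.
Rule 4 (final vowel raising): /e/ is a mid vowel in word-final position, so it raises to [i]. /htezavuiferitle/ → htezavuiferitli.

htezavuiferitli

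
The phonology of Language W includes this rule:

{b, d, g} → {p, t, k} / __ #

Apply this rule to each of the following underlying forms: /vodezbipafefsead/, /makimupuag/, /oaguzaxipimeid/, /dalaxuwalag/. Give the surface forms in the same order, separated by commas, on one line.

/vodezbipafefsead/: /d/ is a voiced stop in word-final position, so it devoices to [t]. → [vodezbipafefseat].
/makimupuag/: /g/ is a voiced stop in word-final position, so it devoices to [k]. → [makimupuak].
/oaguzaxipimeid/: /d/ is a voiced stop in word-final position, so it devoices to [t]. → [oaguzaxipimeit].
/dalaxuwalag/: /g/ is a voiced stop in word-final position, so it devoices to [k]. → [dalaxuwalak].

vodezbipafefseat, makimupuak, oaguzaxipimeit, dalaxuwalak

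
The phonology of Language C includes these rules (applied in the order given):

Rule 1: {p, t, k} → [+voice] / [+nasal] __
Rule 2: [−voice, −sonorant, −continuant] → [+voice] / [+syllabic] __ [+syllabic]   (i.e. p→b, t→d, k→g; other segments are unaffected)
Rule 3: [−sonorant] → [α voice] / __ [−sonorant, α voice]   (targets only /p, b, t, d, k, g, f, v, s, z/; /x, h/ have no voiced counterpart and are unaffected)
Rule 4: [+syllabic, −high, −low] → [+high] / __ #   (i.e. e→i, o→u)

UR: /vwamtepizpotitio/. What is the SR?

vwamdebispodidiu

Rule 1 (post-nasal voicing): /t/ is a voiceless stop immediately after the nasal /m/, so it voices to [d]. /vwamtepizpotitio/ → vwamdepizpotitio.
Rule 2 (intervocalic voicing): /p/ is a voiceless stop between vowels /e/ and /i/, so it voices to [b]. /t/ is a voiceless stop between vowels /o/ and /i/, so it voices to [d]. /t/ is a voiceless stop between vowels /i/ and /i/, so it voices to [d]. /vwamdepizpotitio/ → vwamdebizpodidio.
Rule 3 (regressive voicing assimilation): /z/ precedes the voiceless obstruent /p/, so it devoices to [s] by assimilation. /vwamdebizpodidio/ → vwamdebispodidio.
Rule 4 (final vowel raising): /o/ is a mid vowel in word-final position, so it raises to [u]. /vwamdebispodidio/ → vwamdebispodidiu.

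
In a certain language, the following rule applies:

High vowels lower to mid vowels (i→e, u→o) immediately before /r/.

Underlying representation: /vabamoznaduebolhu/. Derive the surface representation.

No segment of /vabamoznaduebolhu/ meets the structural description of the rule, so the form surfaces unchanged.

vabamoznaduebolhu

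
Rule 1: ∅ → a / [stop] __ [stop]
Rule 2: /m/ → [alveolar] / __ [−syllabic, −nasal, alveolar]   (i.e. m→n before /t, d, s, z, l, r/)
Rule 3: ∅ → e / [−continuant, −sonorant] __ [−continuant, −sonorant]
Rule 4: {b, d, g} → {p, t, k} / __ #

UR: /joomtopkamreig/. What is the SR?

joontopakanreik

Rule 1 (stop-cluster a-epenthesis): /p/ and /k/ form a stop–stop cluster, so [a] is inserted between them. /joomtopkamreig/ → joomtopakamreig.
Rule 2 (nasal place assimilation): /m/ precedes the alveolar consonant /t/, so it assimilates in place to [n]. /m/ precedes the alveolar consonant /r/, so it assimilates in place to [n]. /joomtopakamreig/ → joontopakanreig.
Rule 3 (stop-cluster e-epenthesis): no segment meets the environment; /joontopakanreig/ is unchanged.
Rule 4 (final devoicing): /g/ is a voiced stop in word-final position, so it devoices to [k]. /joontopakanreig/ → joontopakanreik.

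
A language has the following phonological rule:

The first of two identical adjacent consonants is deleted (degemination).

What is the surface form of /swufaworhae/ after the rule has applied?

No segment of /swufaworhae/ meets the structural description of the rule, so the form surfaces unchanged.

swufaworhae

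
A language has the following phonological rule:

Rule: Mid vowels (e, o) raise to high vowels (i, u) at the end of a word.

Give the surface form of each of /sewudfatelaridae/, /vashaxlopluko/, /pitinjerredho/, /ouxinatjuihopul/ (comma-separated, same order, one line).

sewudfatelaridai, vashaxlopluku, pitinjerredhu, ouxinatjuihopul

/sewudfatelaridae/: /e/ is a mid vowel in word-final position, so it raises to [i]. → [sewudfatelaridai].
/vashaxlopluko/: /o/ is a mid vowel in word-final position, so it raises to [u]. → [vashaxlopluku].
/pitinjerredho/: /o/ is a mid vowel in word-final position, so it raises to [u]. → [pitinjerredhu].
/ouxinatjuihopul/: the rule's environment is not met; surfaces unchanged as [ouxinatjuihopul].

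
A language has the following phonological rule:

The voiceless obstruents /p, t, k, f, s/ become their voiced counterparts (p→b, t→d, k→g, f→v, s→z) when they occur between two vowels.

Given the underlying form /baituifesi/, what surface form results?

/t/ is a voiceless obstruent between vowels /i/ and /u/, so it voices to [d].
/f/ is a voiceless obstruent between vowels /i/ and /e/, so it voices to [v].
/s/ is a voiceless obstruent between vowels /e/ and /i/, so it voices to [z].
Surface form: [baiduivezi].

baiduivezi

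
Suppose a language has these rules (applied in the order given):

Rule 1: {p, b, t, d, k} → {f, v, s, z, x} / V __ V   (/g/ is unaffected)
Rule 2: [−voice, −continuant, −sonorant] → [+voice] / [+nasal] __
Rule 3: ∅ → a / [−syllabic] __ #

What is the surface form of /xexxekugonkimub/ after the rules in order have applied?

Rule 1 (intervocalic spirantization): /k/ is a stop between vowels /e/ and /u/, so it spirantizes to the fricative [x]. /xexxekugonkimub/ → xexxexugonkimub.
Rule 2 (post-nasal voicing): /k/ is a voiceless stop immediately after the nasal /n/, so it voices to [g]. /xexxexugonkimub/ → xexxexugongimub.
Rule 3 (final a-epenthesis): the form ends in the consonant /b/, so [a] is inserted word-finally. /xexxexugongimub/ → xexxexugongimuba.

xexxexugongimuba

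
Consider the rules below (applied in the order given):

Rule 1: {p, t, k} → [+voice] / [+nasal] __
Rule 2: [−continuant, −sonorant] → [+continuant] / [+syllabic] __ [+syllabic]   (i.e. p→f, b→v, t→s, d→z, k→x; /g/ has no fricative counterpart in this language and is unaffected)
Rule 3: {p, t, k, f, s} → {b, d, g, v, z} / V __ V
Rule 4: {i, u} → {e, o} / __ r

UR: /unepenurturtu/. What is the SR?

unevenortortu

Rule 1 (post-nasal voicing): no segment meets the environment; /unepenurturtu/ is unchanged.
Rule 2 (intervocalic spirantization): /p/ is a stop between vowels /e/ and /e/, so it spirantizes to the fricative [f]. /unepenurturtu/ → unefenurturtu.
Rule 3 (intervocalic voicing): /f/ is a voiceless obstruent between vowels /e/ and /e/, so it voices to [v]. /unefenurturtu/ → unevenurturtu.
Rule 4 (pre-rhotic lowering): /u/ is a high vowel immediately before /r/, so it lowers to [o]. /u/ is a high vowel immediately before /r/, so it lowers to [o]. /unevenurturtu/ → unevenortortu.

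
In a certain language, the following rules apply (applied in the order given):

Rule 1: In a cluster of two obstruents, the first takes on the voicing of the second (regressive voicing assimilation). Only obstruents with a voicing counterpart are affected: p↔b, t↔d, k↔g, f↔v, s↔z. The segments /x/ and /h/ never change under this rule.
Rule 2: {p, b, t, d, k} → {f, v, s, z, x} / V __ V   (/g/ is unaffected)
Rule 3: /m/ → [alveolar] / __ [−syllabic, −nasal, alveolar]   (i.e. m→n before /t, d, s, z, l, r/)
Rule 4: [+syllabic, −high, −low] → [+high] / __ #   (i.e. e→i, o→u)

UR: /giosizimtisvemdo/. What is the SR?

giosizintizvendu

Rule 1 (regressive voicing assimilation): /s/ precedes the voiced obstruent /v/, so it voices to [z] by assimilation. /giosizimtisvemdo/ → giosizimtizvemdo.
Rule 2 (intervocalic spirantization): no segment meets the environment; /giosizimtizvemdo/ is unchanged.
Rule 3 (nasal place assimilation): /m/ precedes the alveolar consonant /t/, so it assimilates in place to [n]. /m/ precedes the alveolar consonant /d/, so it assimilates in place to [n]. /giosizimtizvemdo/ → giosizintizvendo.
Rule 4 (final vowel raising): /o/ is a mid vowel in word-final position, so it raises to [u]. /giosizintizvendo/ → giosizintizvendu.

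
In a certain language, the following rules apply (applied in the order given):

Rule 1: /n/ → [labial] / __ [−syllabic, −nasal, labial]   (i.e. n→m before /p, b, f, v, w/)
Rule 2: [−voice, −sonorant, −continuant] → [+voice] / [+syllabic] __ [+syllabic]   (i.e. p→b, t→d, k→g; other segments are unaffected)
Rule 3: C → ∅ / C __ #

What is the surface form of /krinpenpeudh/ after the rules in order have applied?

krimpempeud

Rule 1 (nasal place assimilation): /n/ precedes the labial consonant /p/, so it assimilates in place to [m]. /n/ precedes the labial consonant /p/, so it assimilates in place to [m]. /krinpenpeudh/ → krimpempeudh.
Rule 2 (intervocalic voicing): no segment meets the environment; /krimpempeudh/ is unchanged.
Rule 3 (final cluster simplification): /h/ is the second consonant of a word-final cluster /dh/, so it deletes. /krimpempeudh/ → krimpempeud.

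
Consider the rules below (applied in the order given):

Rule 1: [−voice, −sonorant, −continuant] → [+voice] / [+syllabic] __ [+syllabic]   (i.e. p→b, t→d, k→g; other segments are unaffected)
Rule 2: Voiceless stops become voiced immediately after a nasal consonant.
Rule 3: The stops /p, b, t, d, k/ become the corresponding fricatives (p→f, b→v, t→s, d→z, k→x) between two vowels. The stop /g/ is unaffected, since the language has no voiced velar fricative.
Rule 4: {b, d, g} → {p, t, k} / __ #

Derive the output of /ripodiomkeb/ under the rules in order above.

Rule 1 (intervocalic voicing): /p/ is a voiceless stop between vowels /i/ and /o/, so it voices to [b]. /ripodiomkeb/ → ribodiomkeb.
Rule 2 (post-nasal voicing): /k/ is a voiceless stop immediately after the nasal /m/, so it voices to [g]. /ribodiomkeb/ → ribodiomgeb.
Rule 3 (intervocalic spirantization): /b/ is a stop between vowels /i/ and /o/, so it spirantizes to the fricative [v]. /d/ is a stop between vowels /o/ and /i/, so it spirantizes to the fricative [z]. /ribodiomgeb/ → rivoziomgeb.
Rule 4 (final devoicing): /b/ is a voiced stop in word-final position, so it devoices to [p]. /rivoziomgeb/ → rivoziomgep.

rivoziomgep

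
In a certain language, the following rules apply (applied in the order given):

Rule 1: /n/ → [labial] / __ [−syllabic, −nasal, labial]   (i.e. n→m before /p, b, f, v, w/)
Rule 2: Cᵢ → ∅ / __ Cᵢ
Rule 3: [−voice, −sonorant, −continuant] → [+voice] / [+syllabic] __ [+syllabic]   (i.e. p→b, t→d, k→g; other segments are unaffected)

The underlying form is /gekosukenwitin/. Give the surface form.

Rule 1 (nasal place assimilation): /n/ precedes the labial consonant /w/, so it assimilates in place to [m]. /gekosukenwitin/ → gekosukemwitin.
Rule 2 (degemination): no segment meets the environment; /gekosukemwitin/ is unchanged.
Rule 3 (intervocalic voicing): /k/ is a voiceless stop between vowels /e/ and /o/, so it voices to [g]. /k/ is a voiceless stop between vowels /u/ and /e/, so it voices to [g]. /t/ is a voiceless stop between vowels /i/ and /i/, so it voices to [d]. /gekosukemwitin/ → gegosugemwidin.

gegosugemwidin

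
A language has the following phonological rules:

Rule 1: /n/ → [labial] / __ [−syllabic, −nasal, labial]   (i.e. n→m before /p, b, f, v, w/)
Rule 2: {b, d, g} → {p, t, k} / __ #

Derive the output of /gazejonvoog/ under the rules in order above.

Rule 1 (nasal place assimilation): /n/ precedes the labial consonant /v/, so it assimilates in place to [m]. /gazejonvoog/ → gazejomvoog.
Rule 2 (final devoicing): /g/ is a voiced stop in word-final position, so it devoices to [k]. /gazejomvoog/ → gazejomvook.

gazejomvook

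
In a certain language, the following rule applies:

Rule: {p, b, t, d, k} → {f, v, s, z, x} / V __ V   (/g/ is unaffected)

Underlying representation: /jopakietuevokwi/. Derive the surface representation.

jofaxiesuevokwi

Scanning /jopakietuevokwi/: /p/ is a stop between vowels /o/ and /a/, so it spirantizes to the fricative [f]; /k/ is a stop between vowels /a/ and /i/, so it spirantizes to the fricative [x]; /t/ is a stop between vowels /e/ and /u/, so it spirantizes to the fricative [s]; /k/ at position 13 is not in the conditioning environment.
Result: [jofaxiesuevokwi].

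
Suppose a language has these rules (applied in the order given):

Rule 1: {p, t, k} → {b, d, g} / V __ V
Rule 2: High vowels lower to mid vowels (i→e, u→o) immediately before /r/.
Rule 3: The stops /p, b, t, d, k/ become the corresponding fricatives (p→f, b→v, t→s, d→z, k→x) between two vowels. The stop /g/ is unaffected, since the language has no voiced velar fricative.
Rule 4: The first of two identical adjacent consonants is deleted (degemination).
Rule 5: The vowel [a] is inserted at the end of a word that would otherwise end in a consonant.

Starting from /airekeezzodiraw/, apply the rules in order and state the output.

Rule 1 (intervocalic voicing): /k/ is a voiceless stop between vowels /e/ and /e/, so it voices to [g]. /airekeezzodiraw/ → airegeezzodiraw.
Rule 2 (pre-rhotic lowering): /i/ is a high vowel immediately before /r/, so it lowers to [e]. /i/ is a high vowel immediately before /r/, so it lowers to [e]. /airegeezzodiraw/ → aeregeezzoderaw.
Rule 3 (intervocalic spirantization): /d/ is a stop between vowels /o/ and /e/, so it spirantizes to the fricative [z]. /aeregeezzoderaw/ → aeregeezzozeraw.
Rule 4 (degemination): /zz/ is a geminate; the first /z/ deletes. /aeregeezzozeraw/ → aeregeezozeraw.
Rule 5 (final a-epenthesis): the form ends in the consonant /w/, so [a] is inserted word-finally. /aeregeezozeraw/ → aeregeezozerawa.

aeregeezozerawa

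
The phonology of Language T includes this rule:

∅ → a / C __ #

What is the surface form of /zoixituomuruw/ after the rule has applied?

the form ends in the consonant /w/, so [a] is inserted word-finally.
Surface form: [zoixituomuruwa].

zoixituomuruwa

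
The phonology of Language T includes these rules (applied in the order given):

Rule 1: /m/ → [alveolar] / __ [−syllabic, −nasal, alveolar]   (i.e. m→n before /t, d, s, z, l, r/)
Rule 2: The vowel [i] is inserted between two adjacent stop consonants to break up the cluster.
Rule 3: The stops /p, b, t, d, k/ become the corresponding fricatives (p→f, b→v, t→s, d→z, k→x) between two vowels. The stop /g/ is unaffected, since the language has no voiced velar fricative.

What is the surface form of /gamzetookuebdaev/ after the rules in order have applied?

Rule 1 (nasal place assimilation): /m/ precedes the alveolar consonant /z/, so it assimilates in place to [n]. /gamzetookuebdaev/ → ganzetookuebdaev.
Rule 2 (stop-cluster i-epenthesis): /b/ and /d/ form a stop–stop cluster, so [i] is inserted between them. /ganzetookuebdaev/ → ganzetookuebidaev.
Rule 3 (intervocalic spirantization): /t/ is a stop between vowels /e/ and /o/, so it spirantizes to the fricative [s]. /k/ is a stop between vowels /o/ and /u/, so it spirantizes to the fricative [x]. /b/ is a stop between vowels /e/ and /i/, so it spirantizes to the fricative [v]. /d/ is a stop between vowels /i/ and /a/, so it spirantizes to the fricative [z]. /ganzetookuebidaev/ → ganzesooxuevizaev.

ganzesooxuevizaev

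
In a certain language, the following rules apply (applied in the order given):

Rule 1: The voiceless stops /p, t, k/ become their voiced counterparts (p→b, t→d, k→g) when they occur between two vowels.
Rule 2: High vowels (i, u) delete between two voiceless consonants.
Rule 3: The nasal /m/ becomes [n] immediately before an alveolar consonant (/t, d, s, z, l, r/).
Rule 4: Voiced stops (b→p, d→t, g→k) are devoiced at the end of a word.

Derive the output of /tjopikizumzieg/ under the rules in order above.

tjobigizunziek

Rule 1 (intervocalic voicing): /p/ is a voiceless stop between vowels /o/ and /i/, so it voices to [b]. /k/ is a voiceless stop between vowels /i/ and /i/, so it voices to [g]. /tjopikizumzieg/ → tjobigizumzieg.
Rule 2 (high vowel syncope): no segment meets the environment; /tjobigizumzieg/ is unchanged.
Rule 3 (nasal place assimilation): /m/ precedes the alveolar consonant /z/, so it assimilates in place to [n]. /tjobigizumzieg/ → tjobigizunzieg.
Rule 4 (final devoicing): /g/ is a voiced stop in word-final position, so it devoices to [k]. /tjobigizunzieg/ → tjobigizunziek.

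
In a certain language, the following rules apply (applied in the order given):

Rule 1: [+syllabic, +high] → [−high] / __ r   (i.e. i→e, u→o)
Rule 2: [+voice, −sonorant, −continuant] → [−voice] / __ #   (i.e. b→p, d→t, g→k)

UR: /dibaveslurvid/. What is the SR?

dibaveslorvit

Rule 1 (pre-rhotic lowering): /u/ is a high vowel immediately before /r/, so it lowers to [o]. /dibaveslurvid/ → dibaveslorvid.
Rule 2 (final devoicing): /d/ is a voiced stop in word-final position, so it devoices to [t]. /dibaveslorvid/ → dibaveslorvit.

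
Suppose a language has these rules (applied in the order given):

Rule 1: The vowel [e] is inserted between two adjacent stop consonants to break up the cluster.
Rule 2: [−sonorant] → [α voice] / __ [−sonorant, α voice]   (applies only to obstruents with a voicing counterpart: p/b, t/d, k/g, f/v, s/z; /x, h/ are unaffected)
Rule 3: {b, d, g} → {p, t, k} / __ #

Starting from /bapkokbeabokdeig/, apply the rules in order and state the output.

Rule 1 (stop-cluster e-epenthesis): /p/ and /k/ form a stop–stop cluster, so [e] is inserted between them. /k/ and /b/ form a stop–stop cluster, so [e] is inserted between them. /k/ and /d/ form a stop–stop cluster, so [e] is inserted between them. /bapkokbeabokdeig/ → bapekokebeabokedeig.
Rule 2 (regressive voicing assimilation): no segment meets the environment; /bapekokebeabokedeig/ is unchanged.
Rule 3 (final devoicing): /g/ is a voiced stop in word-final position, so it devoices to [k]. /bapekokebeabokedeig/ → bapekokebeabokedeik.

bapekokebeabokedeik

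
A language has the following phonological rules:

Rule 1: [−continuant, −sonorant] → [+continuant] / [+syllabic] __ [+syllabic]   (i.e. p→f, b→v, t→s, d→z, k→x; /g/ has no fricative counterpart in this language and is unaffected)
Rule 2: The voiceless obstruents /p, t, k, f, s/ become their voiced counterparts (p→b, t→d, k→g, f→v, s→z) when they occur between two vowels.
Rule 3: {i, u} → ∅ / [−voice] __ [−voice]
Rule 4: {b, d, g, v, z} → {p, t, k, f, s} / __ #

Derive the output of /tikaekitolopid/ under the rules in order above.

txaexizolovit

Rule 1 (intervocalic spirantization): /k/ is a stop between vowels /i/ and /a/, so it spirantizes to the fricative [x]. /k/ is a stop between vowels /e/ and /i/, so it spirantizes to the fricative [x]. /t/ is a stop between vowels /i/ and /o/, so it spirantizes to the fricative [s]. /p/ is a stop between vowels /o/ and /i/, so it spirantizes to the fricative [f]. /tikaekitolopid/ → tixaexisolofid.
Rule 2 (intervocalic voicing): /s/ is a voiceless obstruent between vowels /i/ and /o/, so it voices to [z]. /f/ is a voiceless obstruent between vowels /o/ and /i/, so it voices to [v]. /tixaexisolofid/ → tixaexizolovid.
Rule 3 (high vowel syncope): /i/ is a high vowel flanked by voiceless consonants /t/ and /x/, so it deletes. /tixaexizolovid/ → txaexizolovid.
Rule 4 (final devoicing): /d/ is a voiced obstruent in word-final position, so it devoices to [t]. /txaexizolovid/ → txaexizolovit.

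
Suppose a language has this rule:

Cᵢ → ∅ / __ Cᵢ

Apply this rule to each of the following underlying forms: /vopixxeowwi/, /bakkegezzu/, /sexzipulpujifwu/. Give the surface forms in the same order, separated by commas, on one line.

vopixeowi, bakegezu, sexzipulpujifwu

/vopixxeowwi/: /xx/ is a geminate; the first /x/ deletes. /ww/ is a geminate; the first /w/ deletes. → [vopixeowi].
/bakkegezzu/: /kk/ is a geminate; the first /k/ deletes. /zz/ is a geminate; the first /z/ deletes. → [bakegezu].
/sexzipulpujifwu/: the rule's environment is not met; surfaces unchanged as [sexzipulpujifwu].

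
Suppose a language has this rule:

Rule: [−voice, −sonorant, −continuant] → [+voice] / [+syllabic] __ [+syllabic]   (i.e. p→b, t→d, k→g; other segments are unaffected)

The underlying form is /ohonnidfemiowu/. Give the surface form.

ohonnidfemiowu

No segment of /ohonnidfemiowu/ meets the structural description of the rule, so the form surfaces unchanged.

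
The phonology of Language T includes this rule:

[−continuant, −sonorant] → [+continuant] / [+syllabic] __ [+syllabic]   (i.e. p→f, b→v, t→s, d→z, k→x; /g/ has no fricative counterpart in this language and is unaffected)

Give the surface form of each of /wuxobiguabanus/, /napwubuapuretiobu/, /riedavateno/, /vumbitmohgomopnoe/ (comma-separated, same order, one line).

wuxoviguavanus, napwuvuafuresiovu, riezavaseno, vumbitmohgomopnoe

/wuxobiguabanus/: /b/ is a stop between vowels /o/ and /i/, so it spirantizes to the fricative [v]. /b/ is a stop between vowels /a/ and /a/, so it spirantizes to the fricative [v]. → [wuxoviguavanus].
/napwubuapuretiobu/: /b/ is a stop between vowels /u/ and /u/, so it spirantizes to the fricative [v]. /p/ is a stop between vowels /a/ and /u/, so it spirantizes to the fricative [f]. /t/ is a stop between vowels /e/ and /i/, so it spirantizes to the fricative [s]. /b/ is a stop between vowels /o/ and /u/, so it spirantizes to the fricative [v]. → [napwuvuafuresiovu].
/riedavateno/: /d/ is a stop between vowels /e/ and /a/, so it spirantizes to the fricative [z]. /t/ is a stop between vowels /a/ and /e/, so it spirantizes to the fricative [s]. → [riezavaseno].
/vumbitmohgomopnoe/: the rule's environment is not met; surfaces unchanged as [vumbitmohgomopnoe].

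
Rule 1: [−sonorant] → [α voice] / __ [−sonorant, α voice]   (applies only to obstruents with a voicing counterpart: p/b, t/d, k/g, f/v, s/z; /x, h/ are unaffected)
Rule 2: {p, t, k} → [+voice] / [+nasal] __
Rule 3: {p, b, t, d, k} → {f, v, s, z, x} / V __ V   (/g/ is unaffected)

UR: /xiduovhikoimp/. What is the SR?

Rule 1 (regressive voicing assimilation): /v/ precedes the voiceless obstruent /h/, so it devoices to [f] by assimilation. /xiduovhikoimp/ → xiduofhikoimp.
Rule 2 (post-nasal voicing): /p/ is a voiceless stop immediately after the nasal /m/, so it voices to [b]. /xiduofhikoimp/ → xiduofhikoimb.
Rule 3 (intervocalic spirantization): /d/ is a stop between vowels /i/ and /u/, so it spirantizes to the fricative [z]. /k/ is a stop between vowels /i/ and /o/, so it spirantizes to the fricative [x]. /xiduofhikoimb/ → xizuofhixoimb.

xizuofhixoimb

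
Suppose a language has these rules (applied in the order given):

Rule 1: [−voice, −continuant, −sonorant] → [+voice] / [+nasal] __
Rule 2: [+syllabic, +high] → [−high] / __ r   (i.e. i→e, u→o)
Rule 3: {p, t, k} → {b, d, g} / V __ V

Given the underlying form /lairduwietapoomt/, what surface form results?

laerduwiedaboomd

Rule 1 (post-nasal voicing): /t/ is a voiceless stop immediately after the nasal /m/, so it voices to [d]. /lairduwietapoomt/ → lairduwietapoomd.
Rule 2 (pre-rhotic lowering): /i/ is a high vowel immediately before /r/, so it lowers to [e]. /lairduwietapoomd/ → laerduwietapoomd.
Rule 3 (intervocalic voicing): /t/ is a voiceless stop between vowels /e/ and /a/, so it voices to [d]. /p/ is a voiceless stop between vowels /a/ and /o/, so it voices to [b]. /laerduwietapoomd/ → laerduwiedaboomd.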